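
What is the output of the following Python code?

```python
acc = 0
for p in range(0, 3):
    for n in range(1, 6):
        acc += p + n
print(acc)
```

60

p=0,n=1: acc = 0+1 = 1
p=0,n=2: acc = 1+2 = 3
p=0,n=3: acc = 3+3 = 6
p=0,n=4: acc = 6+4 = 10
p=0,n=5: acc = 10+5 = 15
p=1,n=1: acc = 15+2 = 17
p=1,n=2: acc = 17+3 = 20
p=1,n=3: acc = 20+4 = 24
p=1,n=4: acc = 24+5 = 29
p=1,n=5: acc = 29+6 = 35
p=2,n=1: acc = 35+3 = 38
p=2,n=2: acc = 38+4 = 42
p=2,n=3: acc = 42+5 = 47
p=2,n=4: acc = 47+6 = 53
p=2,n=5: acc = 53+7 = 60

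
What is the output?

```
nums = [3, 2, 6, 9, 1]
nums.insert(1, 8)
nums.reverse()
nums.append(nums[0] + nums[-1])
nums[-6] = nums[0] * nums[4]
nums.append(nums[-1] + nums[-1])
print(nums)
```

[1, 8, 6, 2, 8, 3, 4, 8]

insert 8 at 1 → [3, 8, 2, 6, 9, 1]
reverse → [1, 9, 6, 2, 8, 3]
append nums[0]+nums[-1] = 1+3 = 4 → [1, 9, 6, 2, 8, 3, 4]
nums[-6] = nums[0]*nums[4] = 1*8 = 8 → [1, 8, 6, 2, 8, 3, 4]
append nums[-1]+nums[-1] = 4+4 = 8 → [1, 8, 6, 2, 8, 3, 4, 8]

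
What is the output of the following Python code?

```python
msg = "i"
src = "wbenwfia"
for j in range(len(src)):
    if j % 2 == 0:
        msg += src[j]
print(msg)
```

j=0: add 'w' → 'iw'
j=1: skip
j=2: add 'e' → 'iwe'
j=3: skip
j=4: add 'w' → 'iwew'
j=5: skip
j=6: add 'i' → 'iwewi'
j=7: skip

iwewi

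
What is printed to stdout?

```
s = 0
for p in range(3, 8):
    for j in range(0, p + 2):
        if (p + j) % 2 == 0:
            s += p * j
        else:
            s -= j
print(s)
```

202

p=3,j=0: odd sum, s = 0-0 = 0
p=3,j=1: even sum, s = 0+3 = 3
p=3,j=2: odd sum, s = 3-2 = 1
p=3,j=3: even sum, s = 1+9 = 10
p=3,j=4: odd sum, s = 10-4 = 6
p=4,j=0: even sum, s = 6+0 = 6
p=4,j=1: odd sum, s = 6-1 = 5
p=4,j=2: even sum, s = 5+8 = 13
p=4,j=3: odd sum, s = 13-3 = 10
p=4,j=4: even sum, s = 10+16 = 26
p=4,j=5: odd sum, s = 26-5 = 21
p=5,j=0: odd sum, s = 21-0 = 21
p=5,j=1: even sum, s = 21+5 = 26
p=5,j=2: odd sum, s = 26-2 = 24
p=5,j=3: even sum, s = 24+15 = 39
p=5,j=4: odd sum, s = 39-4 = 35
p=5,j=5: even sum, s = 35+25 = 60
p=5,j=6: odd sum, s = 60-6 = 54
p=6,j=0: even sum, s = 54+0 = 54
p=6,j=1: odd sum, s = 54-1 = 53
p=6,j=2: even sum, s = 53+12 = 65
p=6,j=3: odd sum, s = 65-3 = 62
p=6,j=4: even sum, s = 62+24 = 86
p=6,j=5: odd sum, s = 86-5 = 81
p=6,j=6: even sum, s = 81+36 = 117
p=6,j=7: odd sum, s = 117-7 = 110
p=7,j=0: odd sum, s = 110-0 = 110
p=7,j=1: even sum, s = 110+7 = 117
p=7,j=2: odd sum, s = 117-2 = 115
p=7,j=3: even sum, s = 115+21 = 136
p=7,j=4: odd sum, s = 136-4 = 132
p=7,j=5: even sum, s = 132+35 = 167
p=7,j=6: odd sum, s = 167-6 = 161
p=7,j=7: even sum, s = 161+49 = 210
p=7,j=8: odd sum, s = 210-8 = 202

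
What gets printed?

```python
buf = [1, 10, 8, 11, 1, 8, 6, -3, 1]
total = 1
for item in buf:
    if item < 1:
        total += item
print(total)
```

item=1: not <1
item=10: not <1
item=8: not <1
item=11: not <1
item=1: not <1
item=8: not <1
item=6: not <1
item=-3: <1, total = 1+(-3) = -2
item=1: not <1

-2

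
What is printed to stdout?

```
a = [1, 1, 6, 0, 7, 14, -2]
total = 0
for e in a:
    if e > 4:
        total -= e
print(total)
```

-27

e=1: not >4
e=1: not >4
e=6: >4, total = 0-6 = -6
e=0: not >4
e=7: >4, total = (-6)-7 = -13
e=14: >4, total = (-13)-14 = -27
e=-2: not >4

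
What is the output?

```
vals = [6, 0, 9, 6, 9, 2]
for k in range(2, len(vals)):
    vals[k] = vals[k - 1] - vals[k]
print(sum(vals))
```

k=2: vals[2] = 0-9 = -9 → [6, 0, -9, 6, 9, 2]
k=3: vals[3] = (-9)-6 = -15 → [6, 0, -9, -15, 9, 2]
k=4: vals[4] = (-15)-9 = -24 → [6, 0, -9, -15, -24, 2]
k=5: vals[5] = (-24)-2 = -26 → [6, 0, -9, -15, -24, -26]
sum = -68

-68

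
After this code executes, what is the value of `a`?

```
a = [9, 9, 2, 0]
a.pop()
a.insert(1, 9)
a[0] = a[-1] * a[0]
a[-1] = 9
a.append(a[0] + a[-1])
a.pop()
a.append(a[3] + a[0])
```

pop() removes 0 → [9, 9, 2]
insert 9 at 1 → [9, 9, 9, 2]
a[0] = a[-1]*a[0] = 2*9 = 18 → [18, 9, 9, 2]
a[-1] = 9 → [18, 9, 9, 9]
append a[0]+a[-1] = 18+9 = 27 → [18, 9, 9, 9, 27]
pop() removes 27 → [18, 9, 9, 9]
append a[3]+a[0] = 9+18 = 27 → [18, 9, 9, 9, 27]

[18, 9, 9, 9, 27]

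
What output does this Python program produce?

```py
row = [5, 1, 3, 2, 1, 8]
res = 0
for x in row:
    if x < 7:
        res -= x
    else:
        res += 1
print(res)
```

x=5: <7, res = 0-5 = -5
x=1: <7, res = (-5)-1 = -6
x=3: <7, res = (-6)-3 = -9
x=2: <7, res = (-9)-2 = -11
x=1: <7, res = (-11)-1 = -12
x=8: not <7, res = (-12)+1 = -11

-11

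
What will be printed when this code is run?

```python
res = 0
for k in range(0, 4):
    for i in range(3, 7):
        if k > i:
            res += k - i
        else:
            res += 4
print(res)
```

k=0,i=3: not 0>3, res = 0+4 = 4
k=0,i=4: not 0>4, res = 4+4 = 8
k=0,i=5: not 0>5, res = 8+4 = 12
k=0,i=6: not 0>6, res = 12+4 = 16
k=1,i=3: not 1>3, res = 16+4 = 20
k=1,i=4: not 1>4, res = 20+4 = 24
k=1,i=5: not 1>5, res = 24+4 = 28
k=1,i=6: not 1>6, res = 28+4 = 32
k=2,i=3: not 2>3, res = 32+4 = 36
k=2,i=4: not 2>4, res = 36+4 = 40
k=2,i=5: not 2>5, res = 40+4 = 44
k=2,i=6: not 2>6, res = 44+4 = 48
k=3,i=3: not 3>3, res = 48+4 = 52
k=3,i=4: not 3>4, res = 52+4 = 56
k=3,i=5: not 3>5, res = 56+4 = 60
k=3,i=6: not 3>6, res = 60+4 = 64

64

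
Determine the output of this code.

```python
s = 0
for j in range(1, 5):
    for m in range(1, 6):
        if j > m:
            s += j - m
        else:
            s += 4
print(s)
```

j=1,m=1: not 1>1, s = 0+4 = 4
j=1,m=2: not 1>2, s = 4+4 = 8
j=1,m=3: not 1>3, s = 8+4 = 12
j=1,m=4: not 1>4, s = 12+4 = 16
j=1,m=5: not 1>5, s = 16+4 = 20
j=2,m=1: 2>1, s = 20+1 = 21
j=2,m=2: not 2>2, s = 21+4 = 25
j=2,m=3: not 2>3, s = 25+4 = 29
j=2,m=4: not 2>4, s = 29+4 = 33
j=2,m=5: not 2>5, s = 33+4 = 37
j=3,m=1: 3>1, s = 37+2 = 39
j=3,m=2: 3>2, s = 39+1 = 40
j=3,m=3: not 3>3, s = 40+4 = 44
j=3,m=4: not 3>4, s = 44+4 = 48
j=3,m=5: not 3>5, s = 48+4 = 52
j=4,m=1: 4>1, s = 52+3 = 55
j=4,m=2: 4>2, s = 55+2 = 57
j=4,m=3: 4>3, s = 57+1 = 58
j=4,m=4: not 4>4, s = 58+4 = 62
j=4,m=5: not 4>5, s = 62+4 = 66

66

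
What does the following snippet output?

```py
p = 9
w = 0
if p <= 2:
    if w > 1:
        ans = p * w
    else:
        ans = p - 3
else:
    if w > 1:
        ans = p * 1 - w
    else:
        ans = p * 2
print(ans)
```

18

p=9, w=0
p <= 2 is False; w > 1 is False
→ ans = p * 2 = 18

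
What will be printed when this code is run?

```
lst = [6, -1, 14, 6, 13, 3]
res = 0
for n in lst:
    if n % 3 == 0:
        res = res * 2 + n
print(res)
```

n=6: %3==0, res = 0*2+6 = 6
n=-1: not %3==0
n=14: not %3==0
n=6: %3==0, res = 6*2+6 = 18
n=13: not %3==0
n=3: %3==0, res = 18*2+3 = 39

39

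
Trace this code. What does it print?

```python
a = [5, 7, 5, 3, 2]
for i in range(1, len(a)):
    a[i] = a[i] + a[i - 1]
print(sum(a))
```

76

i=1: a[1] = 7+5 = 12 → [5, 12, 5, 3, 2]
i=2: a[2] = 5+12 = 17 → [5, 12, 17, 3, 2]
i=3: a[3] = 3+17 = 20 → [5, 12, 17, 20, 2]
i=4: a[4] = 2+20 = 22 → [5, 12, 17, 20, 22]
sum = 76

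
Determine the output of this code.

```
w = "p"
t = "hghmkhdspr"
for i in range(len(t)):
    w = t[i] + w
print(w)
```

rpsdhkmhghp

i=0: prepend 'h' → 'hp'
i=1: prepend 'g' → 'ghp'
i=2: prepend 'h' → 'hghp'
i=3: prepend 'm' → 'mhghp'
i=4: prepend 'k' → 'kmhghp'
i=5: prepend 'h' → 'hkmhghp'
i=6: prepend 'd' → 'dhkmhghp'
i=7: prepend 's' → 'sdhkmhghp'
i=8: prepend 'p' → 'psdhkmhghp'
i=9: prepend 'r' → 'rpsdhkmhghp'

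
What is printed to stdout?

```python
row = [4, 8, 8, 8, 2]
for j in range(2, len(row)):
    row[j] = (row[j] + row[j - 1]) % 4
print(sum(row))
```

14

j=2: row[2] = (8+8)%4 = 0 → [4, 8, 0, 8, 2]
j=3: row[3] = (8+0)%4 = 0 → [4, 8, 0, 0, 2]
j=4: row[4] = (2+0)%4 = 2 → [4, 8, 0, 0, 2]
sum = 14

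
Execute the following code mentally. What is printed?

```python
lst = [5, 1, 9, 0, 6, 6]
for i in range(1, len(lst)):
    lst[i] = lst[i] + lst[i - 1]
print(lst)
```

[5, 6, 15, 15, 21, 27]

i=1: lst[1] = 1+5 = 6 → [5, 6, 9, 0, 6, 6]
i=2: lst[2] = 9+6 = 15 → [5, 6, 15, 0, 6, 6]
i=3: lst[3] = 0+15 = 15 → [5, 6, 15, 15, 6, 6]
i=4: lst[4] = 6+15 = 21 → [5, 6, 15, 15, 21, 6]
i=5: lst[5] = 6+21 = 27 → [5, 6, 15, 15, 21, 27]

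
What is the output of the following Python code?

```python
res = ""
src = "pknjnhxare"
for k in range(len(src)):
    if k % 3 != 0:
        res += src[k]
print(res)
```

knnhar

k=0: skip
k=1: add 'k' → 'k'
k=2: add 'n' → 'kn'
k=3: skip
k=4: add 'n' → 'knn'
k=5: add 'h' → 'knnh'
k=6: skip
k=7: add 'a' → 'knnha'
k=8: add 'r' → 'knnhar'
k=9: skip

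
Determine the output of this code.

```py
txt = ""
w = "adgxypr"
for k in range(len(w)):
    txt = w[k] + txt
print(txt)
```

rpyxgda

k=0: prepend 'a' → 'a'
k=1: prepend 'd' → 'da'
k=2: prepend 'g' → 'gda'
k=3: prepend 'x' → 'xgda'
k=4: prepend 'y' → 'yxgda'
k=5: prepend 'p' → 'pyxgda'
k=6: prepend 'r' → 'rpyxgda'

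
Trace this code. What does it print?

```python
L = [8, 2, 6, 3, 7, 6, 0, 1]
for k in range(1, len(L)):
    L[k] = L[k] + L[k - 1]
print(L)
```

[8, 10, 16, 19, 26, 32, 32, 33]

k=1: L[1] = 2+8 = 10 → [8, 10, 6, 3, 7, 6, 0, 1]
k=2: L[2] = 6+10 = 16 → [8, 10, 16, 3, 7, 6, 0, 1]
k=3: L[3] = 3+16 = 19 → [8, 10, 16, 19, 7, 6, 0, 1]
k=4: L[4] = 7+19 = 26 → [8, 10, 16, 19, 26, 6, 0, 1]
k=5: L[5] = 6+26 = 32 → [8, 10, 16, 19, 26, 32, 0, 1]
k=6: L[6] = 0+32 = 32 → [8, 10, 16, 19, 26, 32, 32, 1]
k=7: L[7] = 1+32 = 33 → [8, 10, 16, 19, 26, 32, 32, 33]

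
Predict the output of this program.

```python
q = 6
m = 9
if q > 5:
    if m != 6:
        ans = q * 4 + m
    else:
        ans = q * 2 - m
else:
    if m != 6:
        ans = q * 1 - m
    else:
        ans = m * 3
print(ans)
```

q=6, m=9
q > 5 is True; m != 6 is True
→ ans = q * 4 + m = 33

33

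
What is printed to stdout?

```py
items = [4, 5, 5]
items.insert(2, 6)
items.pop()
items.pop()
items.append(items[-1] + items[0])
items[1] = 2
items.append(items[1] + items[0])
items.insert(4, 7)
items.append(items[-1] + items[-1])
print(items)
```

[4, 2, 9, 6, 7, 14]

insert 6 at 2 → [4, 5, 6, 5]
pop() removes 5 → [4, 5, 6]
pop() removes 6 → [4, 5]
append items[-1]+items[0] = 5+4 = 9 → [4, 5, 9]
items[1] = 2 → [4, 2, 9]
append items[1]+items[0] = 2+4 = 6 → [4, 2, 9, 6]
insert 7 at 4 → [4, 2, 9, 6, 7]
append items[-1]+items[-1] = 7+7 = 14 → [4, 2, 9, 6, 7, 14]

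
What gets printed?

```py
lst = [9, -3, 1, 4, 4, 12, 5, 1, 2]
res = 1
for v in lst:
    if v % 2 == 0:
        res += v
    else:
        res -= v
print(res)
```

v=9: not even, res = 1-9 = -8
v=-3: not even, res = (-8)-(-3) = -5
v=1: not even, res = (-5)-1 = -6
v=4: even, res = (-6)+4 = -2
v=4: even, res = (-2)+4 = 2
v=12: even, res = 2+12 = 14
v=5: not even, res = 14-5 = 9
v=1: not even, res = 9-1 = 8
v=2: even, res = 8+2 = 10

10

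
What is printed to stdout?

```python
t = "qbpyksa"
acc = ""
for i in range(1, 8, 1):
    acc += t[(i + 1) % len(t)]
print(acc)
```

pyksaqb

i=1: add t[2]='p' → 'p'
i=2: add t[3]='y' → 'py'
i=3: add t[4]='k' → 'pyk'
i=4: add t[5]='s' → 'pyks'
i=5: add t[6]='a' → 'pyksa'
i=6: add t[0]='q' → 'pyksaq'
i=7: add t[1]='b' → 'pyksaqb'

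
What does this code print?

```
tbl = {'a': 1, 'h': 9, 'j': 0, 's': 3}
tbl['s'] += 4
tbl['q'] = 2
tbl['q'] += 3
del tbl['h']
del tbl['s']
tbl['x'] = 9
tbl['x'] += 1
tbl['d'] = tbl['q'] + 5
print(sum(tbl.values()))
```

tbl['s'] = 3+4 = 7 → {'a': 1, 'h': 9, 'j': 0, 's': 7}
tbl['q'] = 2 → {'a': 1, 'h': 9, 'j': 0, 's': 7, 'q': 2}
tbl['q'] = 2+3 = 5 → {'a': 1, 'h': 9, 'j': 0, 's': 7, 'q': 5}
del 'h' → {'a': 1, 'j': 0, 's': 7, 'q': 5}
del 's' → {'a': 1, 'j': 0, 'q': 5}
tbl['x'] = 9 → {'a': 1, 'j': 0, 'q': 5, 'x': 9}
tbl['x'] = 9+1 = 10 → {'a': 1, 'j': 0, 'q': 5, 'x': 10}
tbl['d'] = tbl['q']+5 = 10 → {'a': 1, 'j': 0, 'q': 5, 'x': 10, 'd': 10}
sum of values = 26

26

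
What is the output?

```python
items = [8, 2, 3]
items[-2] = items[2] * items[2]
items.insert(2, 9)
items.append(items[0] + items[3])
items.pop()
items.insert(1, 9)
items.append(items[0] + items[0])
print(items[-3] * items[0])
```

72

items[-2] = items[2]*items[2] = 3*3 = 9 → [8, 9, 3]
insert 9 at 2 → [8, 9, 9, 3]
append items[0]+items[3] = 8+3 = 11 → [8, 9, 9, 3, 11]
pop() removes 11 → [8, 9, 9, 3]
insert 9 at 1 → [8, 9, 9, 9, 3]
append items[0]+items[0] = 8+8 = 16 → [8, 9, 9, 9, 3, 16]
items[-3]*items[0] = 9*8 = 72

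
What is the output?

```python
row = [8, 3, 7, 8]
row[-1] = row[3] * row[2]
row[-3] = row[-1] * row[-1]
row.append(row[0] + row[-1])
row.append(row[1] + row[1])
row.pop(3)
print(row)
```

[8, 3136, 7, 64, 6272]

row[-1] = row[3]*row[2] = 8*7 = 56 → [8, 3, 7, 56]
row[-3] = row[-1]*row[-1] = 56*56 = 3136 → [8, 3136, 7, 56]
append row[0]+row[-1] = 8+56 = 64 → [8, 3136, 7, 56, 64]
append row[1]+row[1] = 3136+3136 = 6272 → [8, 3136, 7, 56, 64, 6272]
pop(3) removes 56 → [8, 3136, 7, 64, 6272]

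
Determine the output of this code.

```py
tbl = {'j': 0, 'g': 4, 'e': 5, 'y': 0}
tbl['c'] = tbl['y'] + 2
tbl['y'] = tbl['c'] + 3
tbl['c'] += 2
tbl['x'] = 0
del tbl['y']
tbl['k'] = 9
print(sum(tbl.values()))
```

tbl['c'] = tbl['y']+2 = 2 → {'j': 0, 'g': 4, 'e': 5, 'y': 0, 'c': 2}
tbl['y'] = tbl['c']+3 = 5 → {'j': 0, 'g': 4, 'e': 5, 'y': 5, 'c': 2}
tbl['c'] = 2+2 = 4 → {'j': 0, 'g': 4, 'e': 5, 'y': 5, 'c': 4}
tbl['x'] = 0 → {'j': 0, 'g': 4, 'e': 5, 'y': 5, 'c': 4, 'x': 0}
del 'y' → {'j': 0, 'g': 4, 'e': 5, 'c': 4, 'x': 0}
tbl['k'] = 9 → {'j': 0, 'g': 4, 'e': 5, 'c': 4, 'x': 0, 'k': 9}
sum of values = 22

22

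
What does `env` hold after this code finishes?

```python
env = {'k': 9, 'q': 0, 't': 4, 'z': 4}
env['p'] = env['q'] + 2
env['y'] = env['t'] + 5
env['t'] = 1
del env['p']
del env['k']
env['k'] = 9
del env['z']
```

{'q': 0, 't': 1, 'y': 9, 'k': 9}

env['p'] = env['q']+2 = 2 → {'k': 9, 'q': 0, 't': 4, 'z': 4, 'p': 2}
env['y'] = env['t']+5 = 9 → {'k': 9, 'q': 0, 't': 4, 'z': 4, 'p': 2, 'y': 9}
env['t'] = 1 → {'k': 9, 'q': 0, 't': 1, 'z': 4, 'p': 2, 'y': 9}
del 'p' → {'k': 9, 'q': 0, 't': 1, 'z': 4, 'y': 9}
del 'k' → {'q': 0, 't': 1, 'z': 4, 'y': 9}
env['k'] = 9 → {'q': 0, 't': 1, 'z': 4, 'y': 9, 'k': 9}
del 'z' → {'q': 0, 't': 1, 'y': 9, 'k': 9}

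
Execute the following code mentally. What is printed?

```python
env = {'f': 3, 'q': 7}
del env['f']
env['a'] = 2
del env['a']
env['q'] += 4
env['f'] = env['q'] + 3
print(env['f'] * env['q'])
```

154

del 'f' → {'q': 7}
env['a'] = 2 → {'q': 7, 'a': 2}
del 'a' → {'q': 7}
env['q'] = 7+4 = 11 → {'q': 11}
env['f'] = env['q']+3 = 14 → {'q': 11, 'f': 14}
env['f']*env['q'] = 14*11 = 154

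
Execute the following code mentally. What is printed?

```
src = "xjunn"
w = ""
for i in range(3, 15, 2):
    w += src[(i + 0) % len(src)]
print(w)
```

nxunjn

i=3: add src[3]='n' → 'n'
i=5: add src[0]='x' → 'nx'
i=7: add src[2]='u' → 'nxu'
i=9: add src[4]='n' → 'nxun'
i=11: add src[1]='j' → 'nxunj'
i=13: add src[3]='n' → 'nxunjn'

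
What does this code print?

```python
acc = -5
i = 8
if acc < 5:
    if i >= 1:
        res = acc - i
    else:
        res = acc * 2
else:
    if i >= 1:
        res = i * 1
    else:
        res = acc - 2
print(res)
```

acc=-5, i=8
acc < 5 is True; i >= 1 is True
→ res = acc - i = -13

-13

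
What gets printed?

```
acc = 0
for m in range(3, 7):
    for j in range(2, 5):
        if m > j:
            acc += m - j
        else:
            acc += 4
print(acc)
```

m=3,j=2: 3>2, acc = 0+1 = 1
m=3,j=3: not 3>3, acc = 1+4 = 5
m=3,j=4: not 3>4, acc = 5+4 = 9
m=4,j=2: 4>2, acc = 9+2 = 11
m=4,j=3: 4>3, acc = 11+1 = 12
m=4,j=4: not 4>4, acc = 12+4 = 16
m=5,j=2: 5>2, acc = 16+3 = 19
m=5,j=3: 5>3, acc = 19+2 = 21
m=5,j=4: 5>4, acc = 21+1 = 22
m=6,j=2: 6>2, acc = 22+4 = 26
m=6,j=3: 6>3, acc = 26+3 = 29
m=6,j=4: 6>4, acc = 29+2 = 31

31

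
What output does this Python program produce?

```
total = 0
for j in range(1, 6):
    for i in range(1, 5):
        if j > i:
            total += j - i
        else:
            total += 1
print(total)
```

30

j=1,i=1: not 1>1, total = 0+1 = 1
j=1,i=2: not 1>2, total = 1+1 = 2
j=1,i=3: not 1>3, total = 2+1 = 3
j=1,i=4: not 1>4, total = 3+1 = 4
j=2,i=1: 2>1, total = 4+1 = 5
j=2,i=2: not 2>2, total = 5+1 = 6
j=2,i=3: not 2>3, total = 6+1 = 7
j=2,i=4: not 2>4, total = 7+1 = 8
j=3,i=1: 3>1, total = 8+2 = 10
j=3,i=2: 3>2, total = 10+1 = 11
j=3,i=3: not 3>3, total = 11+1 = 12
j=3,i=4: not 3>4, total = 12+1 = 13
j=4,i=1: 4>1, total = 13+3 = 16
j=4,i=2: 4>2, total = 16+2 = 18
j=4,i=3: 4>3, total = 18+1 = 19
j=4,i=4: not 4>4, total = 19+1 = 20
j=5,i=1: 5>1, total = 20+4 = 24
j=5,i=2: 5>2, total = 24+3 = 27
j=5,i=3: 5>3, total = 27+2 = 29
j=5,i=4: 5>4, total = 29+1 = 30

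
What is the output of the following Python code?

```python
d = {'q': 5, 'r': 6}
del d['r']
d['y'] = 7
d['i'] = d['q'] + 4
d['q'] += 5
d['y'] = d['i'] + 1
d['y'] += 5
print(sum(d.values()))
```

del 'r' → {'q': 5}
d['y'] = 7 → {'q': 5, 'y': 7}
d['i'] = d['q']+4 = 9 → {'q': 5, 'y': 7, 'i': 9}
d['q'] = 5+5 = 10 → {'q': 10, 'y': 7, 'i': 9}
d['y'] = d['i']+1 = 10 → {'q': 10, 'y': 10, 'i': 9}
d['y'] = 10+5 = 15 → {'q': 10, 'y': 15, 'i': 9}
sum of values = 34

34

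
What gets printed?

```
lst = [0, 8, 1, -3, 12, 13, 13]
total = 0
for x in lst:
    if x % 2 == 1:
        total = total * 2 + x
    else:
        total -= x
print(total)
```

-141

x=0: not odd, total = 0-0 = 0
x=8: not odd, total = 0-8 = -8
x=1: odd, total = (-8)*2+1 = -15
x=-3: odd, total = (-15)*2+(-3) = -33
x=12: not odd, total = (-33)-12 = -45
x=13: odd, total = (-45)*2+13 = -77
x=13: odd, total = (-77)*2+13 = -141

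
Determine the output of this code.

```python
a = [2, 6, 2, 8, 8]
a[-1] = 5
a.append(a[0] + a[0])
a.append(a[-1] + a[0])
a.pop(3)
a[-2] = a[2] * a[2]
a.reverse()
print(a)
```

[6, 4, 5, 2, 6, 2]

a[-1] = 5 → [2, 6, 2, 8, 5]
append a[0]+a[0] = 2+2 = 4 → [2, 6, 2, 8, 5, 4]
append a[-1]+a[0] = 4+2 = 6 → [2, 6, 2, 8, 5, 4, 6]
pop(3) removes 8 → [2, 6, 2, 5, 4, 6]
a[-2] = a[2]*a[2] = 2*2 = 4 → [2, 6, 2, 5, 4, 6]
reverse → [6, 4, 5, 2, 6, 2]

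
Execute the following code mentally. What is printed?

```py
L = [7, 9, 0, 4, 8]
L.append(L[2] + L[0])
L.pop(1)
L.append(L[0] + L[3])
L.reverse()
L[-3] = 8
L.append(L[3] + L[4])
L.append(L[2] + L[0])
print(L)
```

[15, 7, 8, 8, 0, 7, 8, 23]

append L[2]+L[0] = 0+7 = 7 → [7, 9, 0, 4, 8, 7]
pop(1) removes 9 → [7, 0, 4, 8, 7]
append L[0]+L[3] = 7+8 = 15 → [7, 0, 4, 8, 7, 15]
reverse → [15, 7, 8, 4, 0, 7]
L[-3] = 8 → [15, 7, 8, 8, 0, 7]
append L[3]+L[4] = 8+0 = 8 → [15, 7, 8, 8, 0, 7, 8]
append L[2]+L[0] = 8+15 = 23 → [15, 7, 8, 8, 0, 7, 8, 23]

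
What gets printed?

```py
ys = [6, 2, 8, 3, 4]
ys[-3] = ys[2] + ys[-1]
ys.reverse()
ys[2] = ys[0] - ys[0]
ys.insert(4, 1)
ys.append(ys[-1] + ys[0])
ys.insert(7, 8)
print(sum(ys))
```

ys[-3] = ys[2]+ys[-1] = 8+4 = 12 → [6, 2, 12, 3, 4]
reverse → [4, 3, 12, 2, 6]
ys[2] = ys[0]-ys[0] = 4-4 = 0 → [4, 3, 0, 2, 6]
insert 1 at 4 → [4, 3, 0, 2, 1, 6]
append ys[-1]+ys[0] = 6+4 = 10 → [4, 3, 0, 2, 1, 6, 10]
insert 8 at 7 → [4, 3, 0, 2, 1, 6, 10, 8]
sum = 34

34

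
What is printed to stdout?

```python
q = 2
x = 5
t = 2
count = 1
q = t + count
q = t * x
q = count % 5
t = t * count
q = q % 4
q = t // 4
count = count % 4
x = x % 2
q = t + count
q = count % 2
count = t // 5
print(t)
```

q = 2+1 = 3
q = 2*5 = 10
q = 1%5 = 1
t = 2*1 = 2
q = 1%4 = 1
q = 2//4 = 0
count = 1%4 = 1
x = 5%2 = 1
q = 2+1 = 3
q = 1%2 = 1
count = 2//5 = 0

2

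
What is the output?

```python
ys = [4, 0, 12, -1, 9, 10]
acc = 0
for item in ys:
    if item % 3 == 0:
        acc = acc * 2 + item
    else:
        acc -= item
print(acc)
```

item=4: not %3==0, acc = 0-4 = -4
item=0: %3==0, acc = (-4)*2+0 = -8
item=12: %3==0, acc = (-8)*2+12 = -4
item=-1: not %3==0, acc = (-4)-(-1) = -3
item=9: %3==0, acc = (-3)*2+9 = 3
item=10: not %3==0, acc = 3-10 = -7

-7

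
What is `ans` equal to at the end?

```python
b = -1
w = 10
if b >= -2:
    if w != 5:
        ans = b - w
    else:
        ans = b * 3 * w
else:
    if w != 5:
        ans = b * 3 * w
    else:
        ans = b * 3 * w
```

-11

b=-1, w=10
b >= -2 is True; w != 5 is True
→ ans = b - w = -11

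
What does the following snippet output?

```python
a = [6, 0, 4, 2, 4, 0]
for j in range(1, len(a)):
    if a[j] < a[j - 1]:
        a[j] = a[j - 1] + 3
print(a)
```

[6, 9, 12, 15, 18, 21]

j=1: 0<6, a[1] = 6+3 = 9 → [6, 9, 4, 2, 4, 0]
j=2: 4<9, a[2] = 9+3 = 12 → [6, 9, 12, 2, 4, 0]
j=3: 2<12, a[3] = 12+3 = 15 → [6, 9, 12, 15, 4, 0]
j=4: 4<15, a[4] = 15+3 = 18 → [6, 9, 12, 15, 18, 0]
j=5: 0<18, a[5] = 18+3 = 21 → [6, 9, 12, 15, 18, 21]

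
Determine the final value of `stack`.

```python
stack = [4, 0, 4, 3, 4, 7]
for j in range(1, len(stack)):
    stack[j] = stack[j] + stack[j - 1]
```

j=1: stack[1] = 0+4 = 4 → [4, 4, 4, 3, 4, 7]
j=2: stack[2] = 4+4 = 8 → [4, 4, 8, 3, 4, 7]
j=3: stack[3] = 3+8 = 11 → [4, 4, 8, 11, 4, 7]
j=4: stack[4] = 4+11 = 15 → [4, 4, 8, 11, 15, 7]
j=5: stack[5] = 7+15 = 22 → [4, 4, 8, 11, 15, 22]

[4, 4, 8, 11, 15, 22]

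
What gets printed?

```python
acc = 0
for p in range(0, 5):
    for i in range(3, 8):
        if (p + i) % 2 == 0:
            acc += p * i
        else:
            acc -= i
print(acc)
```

55

p=0,i=3: odd sum, acc = 0-3 = -3
p=0,i=4: even sum, acc = (-3)+0 = -3
p=0,i=5: odd sum, acc = (-3)-5 = -8
p=0,i=6: even sum, acc = (-8)+0 = -8
p=0,i=7: odd sum, acc = (-8)-7 = -15
p=1,i=3: even sum, acc = (-15)+3 = -12
p=1,i=4: odd sum, acc = (-12)-4 = -16
p=1,i=5: even sum, acc = (-16)+5 = -11
p=1,i=6: odd sum, acc = (-11)-6 = -17
p=1,i=7: even sum, acc = (-17)+7 = -10
p=2,i=3: odd sum, acc = (-10)-3 = -13
p=2,i=4: even sum, acc = (-13)+8 = -5
p=2,i=5: odd sum, acc = (-5)-5 = -10
p=2,i=6: even sum, acc = (-10)+12 = 2
p=2,i=7: odd sum, acc = 2-7 = -5
p=3,i=3: even sum, acc = (-5)+9 = 4
p=3,i=4: odd sum, acc = 4-4 = 0
p=3,i=5: even sum, acc = 0+15 = 15
p=3,i=6: odd sum, acc = 15-6 = 9
p=3,i=7: even sum, acc = 9+21 = 30
p=4,i=3: odd sum, acc = 30-3 = 27
p=4,i=4: even sum, acc = 27+16 = 43
p=4,i=5: odd sum, acc = 43-5 = 38
p=4,i=6: even sum, acc = 38+24 = 62
p=4,i=7: odd sum, acc = 62-7 = 55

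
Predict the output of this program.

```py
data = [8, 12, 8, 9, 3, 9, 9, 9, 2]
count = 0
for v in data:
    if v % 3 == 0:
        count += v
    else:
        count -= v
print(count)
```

v=8: not %3==0, count = 0-8 = -8
v=12: %3==0, count = (-8)+12 = 4
v=8: not %3==0, count = 4-8 = -4
v=9: %3==0, count = (-4)+9 = 5
v=3: %3==0, count = 5+3 = 8
v=9: %3==0, count = 8+9 = 17
v=9: %3==0, count = 17+9 = 26
v=9: %3==0, count = 26+9 = 35
v=2: not %3==0, count = 35-2 = 33

33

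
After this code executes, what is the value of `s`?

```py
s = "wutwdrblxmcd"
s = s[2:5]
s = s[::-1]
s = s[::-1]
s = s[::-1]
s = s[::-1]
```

slice [2:5] → 'twd'
reverse → 'dwt'
reverse → 'twd'
reverse → 'dwt'
reverse → 'twd'

'twd'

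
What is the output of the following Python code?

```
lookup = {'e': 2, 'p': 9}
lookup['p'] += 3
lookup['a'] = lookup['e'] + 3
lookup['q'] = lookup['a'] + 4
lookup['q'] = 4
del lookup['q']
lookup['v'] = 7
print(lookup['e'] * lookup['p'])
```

24

lookup['p'] = 9+3 = 12 → {'e': 2, 'p': 12}
lookup['a'] = lookup['e']+3 = 5 → {'e': 2, 'p': 12, 'a': 5}
lookup['q'] = lookup['a']+4 = 9 → {'e': 2, 'p': 12, 'a': 5, 'q': 9}
lookup['q'] = 4 → {'e': 2, 'p': 12, 'a': 5, 'q': 4}
del 'q' → {'e': 2, 'p': 12, 'a': 5}
lookup['v'] = 7 → {'e': 2, 'p': 12, 'a': 5, 'v': 7}
lookup['e']*lookup['p'] = 2*12 = 24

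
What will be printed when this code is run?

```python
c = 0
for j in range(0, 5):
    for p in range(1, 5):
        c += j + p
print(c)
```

j=0,p=1: c = 0+1 = 1
j=0,p=2: c = 1+2 = 3
j=0,p=3: c = 3+3 = 6
j=0,p=4: c = 6+4 = 10
j=1,p=1: c = 10+2 = 12
j=1,p=2: c = 12+3 = 15
j=1,p=3: c = 15+4 = 19
j=1,p=4: c = 19+5 = 24
j=2,p=1: c = 24+3 = 27
j=2,p=2: c = 27+4 = 31
j=2,p=3: c = 31+5 = 36
j=2,p=4: c = 36+6 = 42
j=3,p=1: c = 42+4 = 46
j=3,p=2: c = 46+5 = 51
j=3,p=3: c = 51+6 = 57
j=3,p=4: c = 57+7 = 64
j=4,p=1: c = 64+5 = 69
j=4,p=2: c = 69+6 = 75
j=4,p=3: c = 75+7 = 82
j=4,p=4: c = 82+8 = 90

90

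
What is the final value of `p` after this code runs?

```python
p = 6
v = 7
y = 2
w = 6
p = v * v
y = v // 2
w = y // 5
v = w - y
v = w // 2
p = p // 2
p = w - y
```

-3

p = 7*7 = 49
y = 7//2 = 3
w = 3//5 = 0
v = 0-3 = -3
v = 0//2 = 0
p = 49//2 = 24
p = 0-3 = -3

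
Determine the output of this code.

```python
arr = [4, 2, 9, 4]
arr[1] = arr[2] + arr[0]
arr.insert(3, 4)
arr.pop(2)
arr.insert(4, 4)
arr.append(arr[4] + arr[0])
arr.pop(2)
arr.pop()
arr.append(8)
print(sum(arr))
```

arr[1] = arr[2]+arr[0] = 9+4 = 13 → [4, 13, 9, 4]
insert 4 at 3 → [4, 13, 9, 4, 4]
pop(2) removes 9 → [4, 13, 4, 4]
insert 4 at 4 → [4, 13, 4, 4, 4]
append arr[4]+arr[0] = 4+4 = 8 → [4, 13, 4, 4, 4, 8]
pop(2) removes 4 → [4, 13, 4, 4, 8]
pop() removes 8 → [4, 13, 4, 4]
append 8 → [4, 13, 4, 4, 8]
sum = 33

33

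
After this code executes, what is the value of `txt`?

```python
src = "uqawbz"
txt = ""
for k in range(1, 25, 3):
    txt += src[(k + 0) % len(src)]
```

'qbqbqbqb'

k=1: add src[1]='q' → 'q'
k=4: add src[4]='b' → 'qb'
k=7: add src[1]='q' → 'qbq'
k=10: add src[4]='b' → 'qbqb'
k=13: add src[1]='q' → 'qbqbq'
k=16: add src[4]='b' → 'qbqbqb'
k=19: add src[1]='q' → 'qbqbqbq'
k=22: add src[4]='b' → 'qbqbqbqb'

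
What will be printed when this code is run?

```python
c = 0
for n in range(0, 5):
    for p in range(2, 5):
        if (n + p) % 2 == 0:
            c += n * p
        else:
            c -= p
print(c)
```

n=0,p=2: even sum, c = 0+0 = 0
n=0,p=3: odd sum, c = 0-3 = -3
n=0,p=4: even sum, c = (-3)+0 = -3
n=1,p=2: odd sum, c = (-3)-2 = -5
n=1,p=3: even sum, c = (-5)+3 = -2
n=1,p=4: odd sum, c = (-2)-4 = -6
n=2,p=2: even sum, c = (-6)+4 = -2
n=2,p=3: odd sum, c = (-2)-3 = -5
n=2,p=4: even sum, c = (-5)+8 = 3
n=3,p=2: odd sum, c = 3-2 = 1
n=3,p=3: even sum, c = 1+9 = 10
n=3,p=4: odd sum, c = 10-4 = 6
n=4,p=2: even sum, c = 6+8 = 14
n=4,p=3: odd sum, c = 14-3 = 11
n=4,p=4: even sum, c = 11+16 = 27

27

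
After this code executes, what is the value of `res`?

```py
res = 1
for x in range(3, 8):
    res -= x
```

-24

x=3: res = 1-3 = -2
x=4: res = (-2)-4 = -6
x=5: res = (-6)-5 = -11
x=6: res = (-11)-6 = -17
x=7: res = (-17)-7 = -24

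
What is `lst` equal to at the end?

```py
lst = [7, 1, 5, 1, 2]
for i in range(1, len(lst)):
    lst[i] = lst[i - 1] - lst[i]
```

i=1: lst[1] = 7-1 = 6 → [7, 6, 5, 1, 2]
i=2: lst[2] = 6-5 = 1 → [7, 6, 1, 1, 2]
i=3: lst[3] = 1-1 = 0 → [7, 6, 1, 0, 2]
i=4: lst[4] = 0-2 = -2 → [7, 6, 1, 0, -2]

[7, 6, 1, 0, -2]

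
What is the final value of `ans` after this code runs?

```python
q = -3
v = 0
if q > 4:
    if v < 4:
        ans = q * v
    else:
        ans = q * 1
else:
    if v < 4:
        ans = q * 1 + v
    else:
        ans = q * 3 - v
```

q=-3, v=0
q > 4 is False; v < 4 is True
→ ans = q * 1 + v = -3

-3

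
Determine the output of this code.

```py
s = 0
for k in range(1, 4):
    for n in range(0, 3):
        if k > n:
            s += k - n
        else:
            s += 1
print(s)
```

k=1,n=0: 1>0, s = 0+1 = 1
k=1,n=1: not 1>1, s = 1+1 = 2
k=1,n=2: not 1>2, s = 2+1 = 3
k=2,n=0: 2>0, s = 3+2 = 5
k=2,n=1: 2>1, s = 5+1 = 6
k=2,n=2: not 2>2, s = 6+1 = 7
k=3,n=0: 3>0, s = 7+3 = 10
k=3,n=1: 3>1, s = 10+2 = 12
k=3,n=2: 3>2, s = 12+1 = 13

13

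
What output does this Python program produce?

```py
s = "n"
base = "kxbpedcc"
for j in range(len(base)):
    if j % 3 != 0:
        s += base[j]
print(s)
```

nxbedc

j=0: skip
j=1: add 'x' → 'nx'
j=2: add 'b' → 'nxb'
j=3: skip
j=4: add 'e' → 'nxbe'
j=5: add 'd' → 'nxbed'
j=6: skip
j=7: add 'c' → 'nxbedc'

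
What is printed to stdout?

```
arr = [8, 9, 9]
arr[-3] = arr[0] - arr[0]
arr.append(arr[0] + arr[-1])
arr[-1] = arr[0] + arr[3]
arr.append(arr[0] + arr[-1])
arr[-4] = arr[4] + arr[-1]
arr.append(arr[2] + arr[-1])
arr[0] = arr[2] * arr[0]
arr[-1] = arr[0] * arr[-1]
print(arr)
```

arr[-3] = arr[0]-arr[0] = 8-8 = 0 → [0, 9, 9]
append arr[0]+arr[-1] = 0+9 = 9 → [0, 9, 9, 9]
arr[-1] = arr[0]+arr[3] = 0+9 = 9 → [0, 9, 9, 9]
append arr[0]+arr[-1] = 0+9 = 9 → [0, 9, 9, 9, 9]
arr[-4] = arr[4]+arr[-1] = 9+9 = 18 → [0, 18, 9, 9, 9]
append arr[2]+arr[-1] = 9+9 = 18 → [0, 18, 9, 9, 9, 18]
arr[0] = arr[2]*arr[0] = 9*0 = 0 → [0, 18, 9, 9, 9, 18]
arr[-1] = arr[0]*arr[-1] = 0*18 = 0 → [0, 18, 9, 9, 9, 0]

[0, 18, 9, 9, 9, 0]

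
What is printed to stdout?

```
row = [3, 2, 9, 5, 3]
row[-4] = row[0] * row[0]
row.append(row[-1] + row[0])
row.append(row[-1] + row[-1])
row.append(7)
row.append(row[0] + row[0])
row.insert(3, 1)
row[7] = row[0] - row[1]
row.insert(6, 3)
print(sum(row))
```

row[-4] = row[0]*row[0] = 3*3 = 9 → [3, 9, 9, 5, 3]
append row[-1]+row[0] = 3+3 = 6 → [3, 9, 9, 5, 3, 6]
append row[-1]+row[-1] = 6+6 = 12 → [3, 9, 9, 5, 3, 6, 12]
append 7 → [3, 9, 9, 5, 3, 6, 12, 7]
append row[0]+row[0] = 3+3 = 6 → [3, 9, 9, 5, 3, 6, 12, 7, 6]
insert 1 at 3 → [3, 9, 9, 1, 5, 3, 6, 12, 7, 6]
row[7] = row[0]-row[1] = 3-9 = -6 → [3, 9, 9, 1, 5, 3, 6, -6, 7, 6]
insert 3 at 6 → [3, 9, 9, 1, 5, 3, 3, 6, -6, 7, 6]
sum = 46

46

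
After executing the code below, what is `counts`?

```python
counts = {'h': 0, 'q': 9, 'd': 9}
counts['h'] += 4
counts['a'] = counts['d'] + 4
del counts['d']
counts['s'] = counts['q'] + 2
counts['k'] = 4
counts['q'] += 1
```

counts['h'] = 0+4 = 4 → {'h': 4, 'q': 9, 'd': 9}
counts['a'] = counts['d']+4 = 13 → {'h': 4, 'q': 9, 'd': 9, 'a': 13}
del 'd' → {'h': 4, 'q': 9, 'a': 13}
counts['s'] = counts['q']+2 = 11 → {'h': 4, 'q': 9, 'a': 13, 's': 11}
counts['k'] = 4 → {'h': 4, 'q': 9, 'a': 13, 's': 11, 'k': 4}
counts['q'] = 9+1 = 10 → {'h': 4, 'q': 10, 'a': 13, 's': 11, 'k': 4}

{'h': 4, 'q': 10, 'a': 13, 's': 11, 'k': 4}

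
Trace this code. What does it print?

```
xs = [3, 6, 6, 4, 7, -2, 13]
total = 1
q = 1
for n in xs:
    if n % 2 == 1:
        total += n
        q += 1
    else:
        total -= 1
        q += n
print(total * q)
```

360

n=3: odd, total = 1+3 = 4; q=2
n=6: not odd, total = 4-1 = 3; q=8
n=6: not odd, total = 3-1 = 2; q=14
n=4: not odd, total = 2-1 = 1; q=18
n=7: odd, total = 1+7 = 8; q=19
n=-2: not odd, total = 8-1 = 7; q=17
n=13: odd, total = 7+13 = 20; q=18
total*q = 20*18 = 360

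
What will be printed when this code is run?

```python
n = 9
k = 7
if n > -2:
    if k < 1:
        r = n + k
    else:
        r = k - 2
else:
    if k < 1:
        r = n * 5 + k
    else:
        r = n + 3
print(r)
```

n=9, k=7
n > -2 is True; k < 1 is False
→ r = k - 2 = 5

5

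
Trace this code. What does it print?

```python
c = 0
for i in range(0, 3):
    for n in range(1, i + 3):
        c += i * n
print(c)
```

i=0,n=1: c = 0+0 = 0
i=0,n=2: c = 0+0 = 0
i=1,n=1: c = 0+1 = 1
i=1,n=2: c = 1+2 = 3
i=1,n=3: c = 3+3 = 6
i=2,n=1: c = 6+2 = 8
i=2,n=2: c = 8+4 = 12
i=2,n=3: c = 12+6 = 18
i=2,n=4: c = 18+8 = 26

26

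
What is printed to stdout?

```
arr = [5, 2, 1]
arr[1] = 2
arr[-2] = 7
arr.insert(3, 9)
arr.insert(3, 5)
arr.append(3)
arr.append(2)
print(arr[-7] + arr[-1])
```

arr[1] = 2 → [5, 2, 1]
arr[-2] = 7 → [5, 7, 1]
insert 9 at 3 → [5, 7, 1, 9]
insert 5 at 3 → [5, 7, 1, 5, 9]
append 3 → [5, 7, 1, 5, 9, 3]
append 2 → [5, 7, 1, 5, 9, 3, 2]
arr[-7]+arr[-1] = 5+2 = 7

7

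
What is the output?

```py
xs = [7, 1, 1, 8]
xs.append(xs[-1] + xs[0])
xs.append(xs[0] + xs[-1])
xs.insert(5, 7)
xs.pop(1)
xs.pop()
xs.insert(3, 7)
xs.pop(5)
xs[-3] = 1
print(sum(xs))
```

append xs[-1]+xs[0] = 8+7 = 15 → [7, 1, 1, 8, 15]
append xs[0]+xs[-1] = 7+15 = 22 → [7, 1, 1, 8, 15, 22]
insert 7 at 5 → [7, 1, 1, 8, 15, 7, 22]
pop(1) removes 1 → [7, 1, 8, 15, 7, 22]
pop() removes 22 → [7, 1, 8, 15, 7]
insert 7 at 3 → [7, 1, 8, 7, 15, 7]
pop(5) removes 7 → [7, 1, 8, 7, 15]
xs[-3] = 1 → [7, 1, 1, 7, 15]
sum = 31

31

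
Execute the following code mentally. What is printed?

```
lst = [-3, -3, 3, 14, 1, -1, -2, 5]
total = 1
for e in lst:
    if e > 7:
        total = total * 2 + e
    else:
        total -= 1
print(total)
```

e=-3: not >7, total = 1-1 = 0
e=-3: not >7, total = 0-1 = -1
e=3: not >7, total = (-1)-1 = -2
e=14: >7, total = (-2)*2+14 = 10
e=1: not >7, total = 10-1 = 9
e=-1: not >7, total = 9-1 = 8
e=-2: not >7, total = 8-1 = 7
e=5: not >7, total = 7-1 = 6

6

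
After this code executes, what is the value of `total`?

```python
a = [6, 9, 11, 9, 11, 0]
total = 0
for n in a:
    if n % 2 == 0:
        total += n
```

n=6: even, total = 0+6 = 6
n=9: not even
n=11: not even
n=9: not even
n=11: not even
n=0: even, total = 6+0 = 6

6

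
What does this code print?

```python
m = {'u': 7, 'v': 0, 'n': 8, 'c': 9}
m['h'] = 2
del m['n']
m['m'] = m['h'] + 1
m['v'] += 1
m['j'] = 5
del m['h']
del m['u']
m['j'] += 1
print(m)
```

m['h'] = 2 → {'u': 7, 'v': 0, 'n': 8, 'c': 9, 'h': 2}
del 'n' → {'u': 7, 'v': 0, 'c': 9, 'h': 2}
m['m'] = m['h']+1 = 3 → {'u': 7, 'v': 0, 'c': 9, 'h': 2, 'm': 3}
m['v'] = 0+1 = 1 → {'u': 7, 'v': 1, 'c': 9, 'h': 2, 'm': 3}
m['j'] = 5 → {'u': 7, 'v': 1, 'c': 9, 'h': 2, 'm': 3, 'j': 5}
del 'h' → {'u': 7, 'v': 1, 'c': 9, 'm': 3, 'j': 5}
del 'u' → {'v': 1, 'c': 9, 'm': 3, 'j': 5}
m['j'] = 5+1 = 6 → {'v': 1, 'c': 9, 'm': 3, 'j': 6}

{'v': 1, 'c': 9, 'm': 3, 'j': 6}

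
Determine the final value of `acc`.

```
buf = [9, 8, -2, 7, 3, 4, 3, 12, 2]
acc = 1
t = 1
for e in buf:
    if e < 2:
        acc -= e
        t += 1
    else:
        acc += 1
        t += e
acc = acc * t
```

e=9: not <2, acc = 1+1 = 2; t=10
e=8: not <2, acc = 2+1 = 3; t=18
e=-2: <2, acc = 3-(-2) = 5; t=19
e=7: not <2, acc = 5+1 = 6; t=26
e=3: not <2, acc = 6+1 = 7; t=29
e=4: not <2, acc = 7+1 = 8; t=33
e=3: not <2, acc = 8+1 = 9; t=36
e=12: not <2, acc = 9+1 = 10; t=48
e=2: not <2, acc = 10+1 = 11; t=50
acc*t = 11*50 = 550

550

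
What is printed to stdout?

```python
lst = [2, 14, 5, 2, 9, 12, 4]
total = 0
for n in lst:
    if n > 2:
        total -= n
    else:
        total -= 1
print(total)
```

-46

n=2: not >2, total = 0-1 = -1
n=14: >2, total = (-1)-14 = -15
n=5: >2, total = (-15)-5 = -20
n=2: not >2, total = (-20)-1 = -21
n=9: >2, total = (-21)-9 = -30
n=12: >2, total = (-30)-12 = -42
n=4: >2, total = (-42)-4 = -46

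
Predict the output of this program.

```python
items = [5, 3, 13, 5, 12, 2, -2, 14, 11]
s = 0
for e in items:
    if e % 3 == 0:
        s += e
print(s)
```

e=5: not %3==0
e=3: %3==0, s = 0+3 = 3
e=13: not %3==0
e=5: not %3==0
e=12: %3==0, s = 3+12 = 15
e=2: not %3==0
e=-2: not %3==0
e=14: not %3==0
e=11: not %3==0

15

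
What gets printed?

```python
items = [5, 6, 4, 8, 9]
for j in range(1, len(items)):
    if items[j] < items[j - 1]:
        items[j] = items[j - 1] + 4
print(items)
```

j=1: 6>=5, unchanged → [5, 6, 4, 8, 9]
j=2: 4<6, items[2] = 6+4 = 10 → [5, 6, 10, 8, 9]
j=3: 8<10, items[3] = 10+4 = 14 → [5, 6, 10, 14, 9]
j=4: 9<14, items[4] = 14+4 = 18 → [5, 6, 10, 14, 18]

[5, 6, 10, 14, 18]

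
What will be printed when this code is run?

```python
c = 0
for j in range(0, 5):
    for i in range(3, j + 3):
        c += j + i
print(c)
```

70

j=1,i=3: c = 0+4 = 4
j=2,i=3: c = 4+5 = 9
j=2,i=4: c = 9+6 = 15
j=3,i=3: c = 15+6 = 21
j=3,i=4: c = 21+7 = 28
j=3,i=5: c = 28+8 = 36
j=4,i=3: c = 36+7 = 43
j=4,i=4: c = 43+8 = 51
j=4,i=5: c = 51+9 = 60
j=4,i=6: c = 60+10 = 70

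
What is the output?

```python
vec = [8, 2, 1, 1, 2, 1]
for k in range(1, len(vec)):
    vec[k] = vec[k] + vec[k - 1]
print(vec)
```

k=1: vec[1] = 2+8 = 10 → [8, 10, 1, 1, 2, 1]
k=2: vec[2] = 1+10 = 11 → [8, 10, 11, 1, 2, 1]
k=3: vec[3] = 1+11 = 12 → [8, 10, 11, 12, 2, 1]
k=4: vec[4] = 2+12 = 14 → [8, 10, 11, 12, 14, 1]
k=5: vec[5] = 1+14 = 15 → [8, 10, 11, 12, 14, 15]

[8, 10, 11, 12, 14, 15]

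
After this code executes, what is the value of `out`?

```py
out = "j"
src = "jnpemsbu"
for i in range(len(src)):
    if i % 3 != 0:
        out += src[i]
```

i=0: skip
i=1: add 'n' → 'jn'
i=2: add 'p' → 'jnp'
i=3: skip
i=4: add 'm' → 'jnpm'
i=5: add 's' → 'jnpms'
i=6: skip
i=7: add 'u' → 'jnpmsu'

'jnpmsu'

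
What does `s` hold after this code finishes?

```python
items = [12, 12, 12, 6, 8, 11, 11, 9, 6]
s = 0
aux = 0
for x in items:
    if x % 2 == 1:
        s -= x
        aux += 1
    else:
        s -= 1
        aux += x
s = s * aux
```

x=12: not odd, s = 0-1 = -1; aux=12
x=12: not odd, s = (-1)-1 = -2; aux=24
x=12: not odd, s = (-2)-1 = -3; aux=36
x=6: not odd, s = (-3)-1 = -4; aux=42
x=8: not odd, s = (-4)-1 = -5; aux=50
x=11: odd, s = (-5)-11 = -16; aux=51
x=11: odd, s = (-16)-11 = -27; aux=52
x=9: odd, s = (-27)-9 = -36; aux=53
x=6: not odd, s = (-36)-1 = -37; aux=59
s*aux = (-37)*59 = -2183

-2183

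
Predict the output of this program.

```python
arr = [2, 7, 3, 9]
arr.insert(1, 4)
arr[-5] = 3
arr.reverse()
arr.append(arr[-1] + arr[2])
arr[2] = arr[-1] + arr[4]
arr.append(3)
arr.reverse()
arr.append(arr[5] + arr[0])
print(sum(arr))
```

51

insert 4 at 1 → [2, 4, 7, 3, 9]
arr[-5] = 3 → [3, 4, 7, 3, 9]
reverse → [9, 3, 7, 4, 3]
append arr[-1]+arr[2] = 3+7 = 10 → [9, 3, 7, 4, 3, 10]
arr[2] = arr[-1]+arr[4] = 10+3 = 13 → [9, 3, 13, 4, 3, 10]
append 3 → [9, 3, 13, 4, 3, 10, 3]
reverse → [3, 10, 3, 4, 13, 3, 9]
append arr[5]+arr[0] = 3+3 = 6 → [3, 10, 3, 4, 13, 3, 9, 6]
sum = 51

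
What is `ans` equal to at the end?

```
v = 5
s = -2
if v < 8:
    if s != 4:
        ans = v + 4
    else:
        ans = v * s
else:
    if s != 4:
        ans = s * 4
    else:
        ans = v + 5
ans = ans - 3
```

v=5, s=-2
v < 8 is True; s != 4 is True
→ ans = v + 4 = 9
ans = 9-3 = 6

6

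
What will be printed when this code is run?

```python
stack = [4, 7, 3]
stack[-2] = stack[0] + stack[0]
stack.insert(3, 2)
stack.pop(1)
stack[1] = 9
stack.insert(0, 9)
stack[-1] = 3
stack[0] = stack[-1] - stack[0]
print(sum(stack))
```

stack[-2] = stack[0]+stack[0] = 4+4 = 8 → [4, 8, 3]
insert 2 at 3 → [4, 8, 3, 2]
pop(1) removes 8 → [4, 3, 2]
stack[1] = 9 → [4, 9, 2]
insert 9 at 0 → [9, 4, 9, 2]
stack[-1] = 3 → [9, 4, 9, 3]
stack[0] = stack[-1]-stack[0] = 3-9 = -6 → [-6, 4, 9, 3]
sum = 10

10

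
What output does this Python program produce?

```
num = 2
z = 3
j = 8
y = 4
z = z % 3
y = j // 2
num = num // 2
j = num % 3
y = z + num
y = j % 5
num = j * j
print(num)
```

z = 3%3 = 0
y = 8//2 = 4
num = 2//2 = 1
j = 1%3 = 1
y = 0+1 = 1
y = 1%5 = 1
num = 1*1 = 1

1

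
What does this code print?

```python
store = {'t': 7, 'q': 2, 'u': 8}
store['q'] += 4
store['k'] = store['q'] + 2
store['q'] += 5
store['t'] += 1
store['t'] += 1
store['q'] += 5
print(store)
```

store['q'] = 2+4 = 6 → {'t': 7, 'q': 6, 'u': 8}
store['k'] = store['q']+2 = 8 → {'t': 7, 'q': 6, 'u': 8, 'k': 8}
store['q'] = 6+5 = 11 → {'t': 7, 'q': 11, 'u': 8, 'k': 8}
store['t'] = 7+1 = 8 → {'t': 8, 'q': 11, 'u': 8, 'k': 8}
store['t'] = 8+1 = 9 → {'t': 9, 'q': 11, 'u': 8, 'k': 8}
store['q'] = 11+5 = 16 → {'t': 9, 'q': 16, 'u': 8, 'k': 8}

{'t': 9, 'q': 16, 'u': 8, 'k': 8}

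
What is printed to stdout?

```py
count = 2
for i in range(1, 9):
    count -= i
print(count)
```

-34

i=1: count = 2-1 = 1
i=2: count = 1-2 = -1
i=3: count = (-1)-3 = -4
i=4: count = (-4)-4 = -8
i=5: count = (-8)-5 = -13
i=6: count = (-13)-6 = -19
i=7: count = (-19)-7 = -26
i=8: count = (-26)-8 = -34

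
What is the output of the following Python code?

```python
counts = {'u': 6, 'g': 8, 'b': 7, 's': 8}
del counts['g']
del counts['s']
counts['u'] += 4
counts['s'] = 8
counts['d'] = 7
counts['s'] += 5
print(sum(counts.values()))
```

del 'g' → {'u': 6, 'b': 7, 's': 8}
del 's' → {'u': 6, 'b': 7}
counts['u'] = 6+4 = 10 → {'u': 10, 'b': 7}
counts['s'] = 8 → {'u': 10, 'b': 7, 's': 8}
counts['d'] = 7 → {'u': 10, 'b': 7, 's': 8, 'd': 7}
counts['s'] = 8+5 = 13 → {'u': 10, 'b': 7, 's': 13, 'd': 7}
sum of values = 37

37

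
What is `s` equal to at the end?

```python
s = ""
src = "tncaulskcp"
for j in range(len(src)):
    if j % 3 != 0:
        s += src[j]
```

j=0: skip
j=1: add 'n' → 'n'
j=2: add 'c' → 'nc'
j=3: skip
j=4: add 'u' → 'ncu'
j=5: add 'l' → 'ncul'
j=6: skip
j=7: add 'k' → 'nculk'
j=8: add 'c' → 'nculkc'
j=9: skip

'nculkc'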